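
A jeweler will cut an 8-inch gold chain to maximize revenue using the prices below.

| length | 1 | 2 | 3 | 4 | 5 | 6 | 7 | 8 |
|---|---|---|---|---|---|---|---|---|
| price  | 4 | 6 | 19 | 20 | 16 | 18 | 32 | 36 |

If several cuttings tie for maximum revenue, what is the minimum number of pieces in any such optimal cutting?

Let r[k] be the best obtainable value from length k. For each k, try every first piece i and keep the best of price[i] + r[k−i].
r[1] = 4
r[2] = 8  (first piece 1, then r[1]=4)
r[3] = 19
r[4] = 23  (first piece 1, then r[3]=19)
r[5] = 27  (first piece 1, then r[4]=23)
r[6] = 38  (first piece 3, then r[3]=19)
r[7] = 42  (first piece 1, then r[6]=38)
r[8] = 46  (first piece 1, then r[7]=42)
Maximum revenue is $46.
Now minimize piece count subject to staying optimal: for each k, pieces[k] = 1 + min over i with p[i]+r[k−i]=r[k] of pieces[k−i].
pieces[5] = 3
pieces[6] = 2
pieces[7] = 3
pieces[8] = 4

4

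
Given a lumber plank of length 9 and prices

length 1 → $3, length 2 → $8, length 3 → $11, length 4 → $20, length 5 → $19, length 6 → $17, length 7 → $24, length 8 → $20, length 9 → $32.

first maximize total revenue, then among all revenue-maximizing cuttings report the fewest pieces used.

3

Let r[k] be the best obtainable value from length k. For each k, try every first piece i and keep the best of price[i] + r[k−i].
r[1] = 3
r[2] = 8
r[3] = 11  (first piece 1, then r[2]=8)
r[4] = 20
r[5] = 23  (first piece 1, then r[4]=20)
r[6] = 28  (first piece 2, then r[4]=20)
r[7] = 31  (first piece 1, then r[6]=28)
r[8] = 40  (first piece 4, then r[4]=20)
r[9] = 43  (first piece 1, then r[8]=40)
Maximum revenue is $43.
Now minimize piece count subject to staying optimal: for each k, pieces[k] = 1 + min over i with p[i]+r[k−i]=r[k] of pieces[k−i].
pieces[6] = 2
pieces[7] = 2
pieces[8] = 2
pieces[9] = 3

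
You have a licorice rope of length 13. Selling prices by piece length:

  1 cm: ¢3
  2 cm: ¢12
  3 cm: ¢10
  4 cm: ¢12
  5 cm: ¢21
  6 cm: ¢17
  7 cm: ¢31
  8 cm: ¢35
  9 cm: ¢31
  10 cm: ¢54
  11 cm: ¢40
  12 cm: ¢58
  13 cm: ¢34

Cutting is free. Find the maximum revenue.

Consider every possible first cut. v[k] is the best of p[i]+v[k−i] over all sellable i≤k.
v[1] = 3
v[2] = max(3+3, 12+0) = 12
v[3] = max(3+12, 12+3, 10+0) = 15
v[4] = max(3+15, 12+12, 10+3, 12+0) = 24
v[5] = max(3+24, 12+15, 10+12, 12+3, 21+0) = 27
v[6] = max(3+27, 12+24, 10+15, 12+12, 21+3, 17+0) = 36
v[7] = max(3+36, 12+27, 10+24, …, 17+3, 31+0) = 39
v[8] = max(3+39, 12+36, 10+27, …, 31+3, 35+0) = 48
v[9] = max(3+48, 12+39, 10+36, …, 35+3, 31+0) = 51
v[10] = max(3+51, 12+48, 10+39, …, 31+3, 54+0) = 60
v[11] = max(3+60, 12+51, 10+48, …, 54+3, 40+0) = 63
v[12] = max(3+63, 12+60, 10+51, …, 40+3, 58+0) = 72
v[13] = max(3+72, 12+63, 10+60, …, 58+3, 34+0) = 75
One optimal cutting: 2 + 2 + 2 + 2 + 2 + 2 + 1 → ¢12 + ¢12 + ¢12 + ¢12 + ¢12 + ¢12 + ¢3 = ¢75.

75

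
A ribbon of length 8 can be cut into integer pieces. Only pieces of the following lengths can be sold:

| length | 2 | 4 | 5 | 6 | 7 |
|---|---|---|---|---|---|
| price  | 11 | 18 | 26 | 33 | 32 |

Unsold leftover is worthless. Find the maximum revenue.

Build f[k] bottom-up: f[k] = max over allowed piece i of (p[i] + f[k−i]).
f[1] = 0
f[2] = 11
f[3] = 11
f[4] = max(11+11, 18+0) = 22
f[5] = max(11+11, 18+0, 26+0) = 26
f[6] = max(11+22, 18+11, 26+0, 33+0) = 33
f[7] = max(11+26, 18+11, 26+11, 33+0, 32+0) = 37
f[8] = max(11+33, 18+22, 26+11, 33+11, 32+0) = 44
One optimal cutting: 2 + 2 + 2 + 2 → ¢44.

44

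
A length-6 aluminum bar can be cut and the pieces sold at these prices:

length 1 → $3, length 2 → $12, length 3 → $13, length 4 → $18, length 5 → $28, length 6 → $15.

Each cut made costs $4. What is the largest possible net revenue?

28

Consider every possible first cut. r[k] is the best of p[i]+r[k−i] over all sellable i≤k, charging 4 whenever i<k.
r[1] = 3
r[2] = max(3+3-4, 12+0) = 12
r[3] = max(3+12-4, 12+3-4, 13+0) = 13
r[4] = max(3+13-4, 12+12-4, 13+3-4, 18+0) = 20
r[5] = max(3+20-4, 12+13-4, 13+12-4, 18+3-4, 28+0) = 28
r[6] = max(3+28-4, 12+20-4, 13+13-4, 18+12-4, 28+3-4, 15+0) = 28
One optimal plan: pieces 2 + 2 + 2 (2 cuts) → $36 − $8 = $28.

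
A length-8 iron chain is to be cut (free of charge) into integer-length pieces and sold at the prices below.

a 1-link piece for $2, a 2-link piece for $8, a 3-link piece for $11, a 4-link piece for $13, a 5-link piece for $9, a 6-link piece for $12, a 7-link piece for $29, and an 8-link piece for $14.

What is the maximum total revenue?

Let v[k] be the best obtainable value from length k. For each k, try every first piece i and keep the best of price[i] + v[k−i].
v[1] = 2
v[2] = max(2+2, 8+0) = 8
v[3] = max(2+8, 8+2, 11+0) = 11
v[4] = max(2+11, 8+8, 11+2, 13+0) = 16
v[5] = max(2+16, 8+11, 11+8, 13+2, 9+0) = 19
v[6] = max(2+19, 8+16, 11+11, 13+8, 9+2, 12+0) = 24
v[7] = max(2+24, 8+19, 11+16, …, 12+2, 29+0) = 29
v[8] = max(2+29, 8+24, 11+19, …, 29+2, 14+0) = 32
One optimal cutting: 2 + 2 + 2 + 2 → $8 + $8 + $8 + $8 = $32.

32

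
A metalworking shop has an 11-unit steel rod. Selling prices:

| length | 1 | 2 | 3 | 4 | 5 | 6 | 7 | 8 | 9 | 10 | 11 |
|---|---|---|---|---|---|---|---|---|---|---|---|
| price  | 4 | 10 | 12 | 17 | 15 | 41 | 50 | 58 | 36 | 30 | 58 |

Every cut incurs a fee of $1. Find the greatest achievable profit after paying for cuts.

Build net[k] bottom-up: net[k] = max over allowed piece i of (p[i] + net[k−i]) − 1 per cut.
net[1] = 4
net[2] = max(4+4-1, 10+0) = 10
net[3] = max(4+10-1, 10+4-1, 12+0) = 13
net[4] = max(4+13-1, 10+10-1, 12+4-1, 17+0) = 19
net[5] = max(4+19-1, 10+13-1, 12+10-1, 17+4-1, 15+0) = 22
net[6] = max(4+22-1, 10+19-1, 12+13-1, 17+10-1, 15+4-1, 41+0) = 41
net[7] = max(4+41-1, 10+22-1, 12+19-1, …, 41+4-1, 50+0) = 50
net[8] = max(4+50-1, 10+41-1, 12+22-1, …, 50+4-1, 58+0) = 58
net[9] = max(4+58-1, 10+50-1, 12+41-1, …, 58+4-1, 36+0) = 61
net[10] = max(4+61-1, 10+58-1, 12+50-1, …, 36+4-1, 30+0) = 67
net[11] = max(4+67-1, 10+61-1, 12+58-1, …, 30+4-1, 58+0) = 70
One optimal plan: pieces 8 + 2 + 1 (2 cuts) → $72 − $2 = $70.

70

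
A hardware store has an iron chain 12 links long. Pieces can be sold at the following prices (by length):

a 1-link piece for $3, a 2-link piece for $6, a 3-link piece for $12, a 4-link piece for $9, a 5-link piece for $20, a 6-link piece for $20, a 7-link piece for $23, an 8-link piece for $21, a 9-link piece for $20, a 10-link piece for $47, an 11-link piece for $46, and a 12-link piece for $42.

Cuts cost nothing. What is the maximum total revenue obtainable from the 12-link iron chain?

Consider every possible first cut. r[k] is the best of p[i]+r[k−i] over all sellable i≤k.
r[1] = 3
r[2] = max(3+3, 6+0) = 6
r[3] = max(3+6, 6+3, 12+0) = 12
r[4] = max(3+12, 6+6, 12+3, 9+0) = 15
r[5] = max(3+15, 6+12, 12+6, 9+3, 20+0) = 20
r[6] = max(3+20, 6+15, 12+12, 9+6, 20+3, 20+0) = 24
r[7] = max(3+24, 6+20, 12+15, …, 20+3, 23+0) = 27
r[8] = max(3+27, 6+24, 12+20, …, 23+3, 21+0) = 32
r[9] = max(3+32, 6+27, 12+24, …, 21+3, 20+0) = 36
r[10] = max(3+36, 6+32, 12+27, …, 20+3, 47+0) = 47
r[11] = max(3+47, 6+36, 12+32, …, 47+3, 46+0) = 50
r[12] = max(3+50, 6+47, 12+36, …, 46+3, 42+0) = 53
One optimal cutting: 10 + 1 + 1 → $47 + $3 + $3 = $53.

53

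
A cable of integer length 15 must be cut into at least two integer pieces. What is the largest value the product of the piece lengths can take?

243

Let P[k] be the best product for length k (with at least one cut). For each first piece i, the rest contributes max(k−i, P[k−i]).
Small cases: P[2]=1, P[3]=2, P[4]=4, P[5]=6, P[6]=9, P[7]=12, P[8]=18.
P[9] = 3*max(6,9) = 3*9 = 27
P[10] = 2*max(8,18) = 2*18 = 36
P[11] = 2*max(9,27) = 2*27 = 54
P[12] = 3*max(9,27) = 3*27 = 81
P[13] = 2*max(11,54) = 2*54 = 108
P[14] = 2*max(12,81) = 2*81 = 162
P[15] = 3*max(12,81) = 3*81 = 243
One optimal split: 3 + 3 + 3 + 3 + 3; product 3*3*3*3*3 = 243.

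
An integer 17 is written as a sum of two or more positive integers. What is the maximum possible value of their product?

486

Define f[k] = max over 1≤i<k of i · max(k−i, f[k−i]); the inner max lets the remainder stay uncut if that's better.
f[2] = 1·max(1,0) = 1·1 = 1
f[3] = 1·max(2,1) = 1·2 = 2
f[4] = 2·max(2,1) = 2·2 = 4
f[5] = 2·max(3,2) = 2·3 = 6
f[6] = 3·max(3,2) = 3·3 = 9
f[7] = 2·max(5,6) = 2·6 = 12
f[8] = 2·max(6,9) = 2·9 = 18
f[9] = 3·max(6,9) = 3·9 = 27
f[10] = 2·max(8,18) = 2·18 = 36
f[11] = 2·max(9,27) = 2·27 = 54
f[12] = 3·max(9,27) = 3·27 = 81
f[13] = 2·max(11,54) = 2·54 = 108
f[14] = 2·max(12,81) = 2·81 = 162
f[15] = 3·max(12,81) = 3·81 = 243
f[16] = 2·max(14,162) = 2·162 = 324
f[17] = 2·max(15,243) = 2·243 = 486
One optimal split: 3 + 3 + 3 + 3 + 3 + 2; product 3·3·3·3·3·2 = 486.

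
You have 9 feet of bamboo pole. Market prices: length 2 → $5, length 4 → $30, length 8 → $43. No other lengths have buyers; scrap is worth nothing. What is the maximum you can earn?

60

Build f[k] bottom-up: f[k] = max over allowed piece i of (p[i] + f[k−i]).
f[1] = 0
f[2] = 5
f[3] = 5
f[4] = 30
f[5] = 30
f[6] = 35  (first piece 2, then f[4]=30)
f[7] = 35
f[8] = 60  (first piece 4, then f[4]=30)
f[9] = 60
One optimal cutting: pieces 4 + 4 with 1 foot of scrap → $60.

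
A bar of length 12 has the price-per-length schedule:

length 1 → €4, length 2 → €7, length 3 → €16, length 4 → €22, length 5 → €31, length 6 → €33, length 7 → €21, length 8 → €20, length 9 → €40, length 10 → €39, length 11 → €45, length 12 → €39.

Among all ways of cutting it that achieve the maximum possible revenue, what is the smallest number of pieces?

Let r[k] be the best obtainable value from length k. For each k, try every first piece i and keep the best of price[i] + r[k−i].
r[1] = 4
r[2] = max(4+4, 7+0) = 8
r[3] = max(4+8, 7+4, 16+0) = 16
r[4] = max(4+16, 7+8, 16+4, 22+0) = 22
r[5] = max(4+22, 7+16, 16+8, 22+4, 31+0) = 31
r[6] = max(4+31, 7+22, 16+16, 22+8, 31+4, 33+0) = 35
r[7] = max(4+35, 7+31, 16+22, …, 33+4, 21+0) = 39
r[8] = max(4+39, 7+35, 16+31, …, 21+4, 20+0) = 47
r[9] = max(4+47, 7+39, 16+35, …, 20+4, 40+0) = 53
r[10] = max(4+53, 7+47, 16+39, …, 40+4, 39+0) = 62
r[11] = max(4+62, 7+53, 16+47, …, 39+4, 45+0) = 66
r[12] = max(4+66, 7+62, 16+53, …, 45+4, 39+0) = 70
Maximum revenue is €70.
Now minimize piece count subject to staying optimal: for each k, pieces[k] = 1 + min over i with p[i]+r[k−i]=r[k] of pieces[k−i].
pieces[9] = 2
pieces[10] = 2
pieces[11] = 3
pieces[12] = 4

4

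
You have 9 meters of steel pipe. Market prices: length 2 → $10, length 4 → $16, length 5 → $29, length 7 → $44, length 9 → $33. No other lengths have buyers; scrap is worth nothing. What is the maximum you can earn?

Build f[k] bottom-up: f[k] = max over allowed piece i of (p[i] + f[k−i]).
f[1] = 0
f[2] = 10
f[3] = 10
f[4] = 20  (first piece 2, then f[2]=10)
f[5] = 29
f[6] = 30  (first piece 2, then f[4]=20)
f[7] = 44
f[8] = 44
f[9] = 54  (first piece 2, then f[7]=44)
One optimal cutting: 7 + 2 → $54.

54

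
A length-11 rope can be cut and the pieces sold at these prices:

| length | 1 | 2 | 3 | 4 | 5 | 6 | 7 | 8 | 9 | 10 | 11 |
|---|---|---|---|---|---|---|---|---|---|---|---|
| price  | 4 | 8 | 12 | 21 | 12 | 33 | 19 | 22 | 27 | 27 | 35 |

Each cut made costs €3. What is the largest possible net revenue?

Let v[k] be the best obtainable value from length k. For each k, try every first piece i and keep the best of price[i] + v[k−i] minus the 3 cut fee when i<k.
v[1] = 4
v[2] = 8
v[3] = 12
v[4] = 21
v[5] = 22  (first piece 1, then v[4]=21)
v[6] = 33
v[7] = 34  (first piece 1, then v[6]=33)
v[8] = 39  (first piece 4, then v[4]=21)
v[9] = 42  (first piece 3, then v[6]=33)
v[10] = 51  (first piece 4, then v[6]=33)
v[11] = 52  (first piece 1, then v[10]=51)
One optimal plan: pieces 6 + 4 + 1 (2 cuts) → €58 − €6 = €52.

52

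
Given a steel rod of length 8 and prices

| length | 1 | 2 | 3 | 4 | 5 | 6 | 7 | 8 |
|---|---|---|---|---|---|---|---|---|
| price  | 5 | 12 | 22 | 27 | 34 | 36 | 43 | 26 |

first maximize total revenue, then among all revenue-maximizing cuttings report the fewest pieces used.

Build r[k] bottom-up: r[k] = max over allowed piece i of (p[i] + r[k−i]).
r[1] = 5
r[2] = max(5+5, 12+0) = 12
r[3] = max(5+12, 12+5, 22+0) = 22
r[4] = max(5+22, 12+12, 22+5, 27+0) = 27
r[5] = max(5+27, 12+22, 22+12, 27+5, 34+0) = 34
r[6] = max(5+34, 12+27, 22+22, 27+12, 34+5, 36+0) = 44
r[7] = max(5+44, 12+34, 22+27, …, 36+5, 43+0) = 49
r[8] = max(5+49, 12+44, 22+34, …, 43+5, 26+0) = 56
Maximum revenue is $56.
Now minimize piece count subject to staying optimal: for each k, pieces[k] = 1 + min over i with p[i]+r[k−i]=r[k] of pieces[k−i].
pieces[5] = 1
pieces[6] = 2
pieces[7] = 2
pieces[8] = 2

2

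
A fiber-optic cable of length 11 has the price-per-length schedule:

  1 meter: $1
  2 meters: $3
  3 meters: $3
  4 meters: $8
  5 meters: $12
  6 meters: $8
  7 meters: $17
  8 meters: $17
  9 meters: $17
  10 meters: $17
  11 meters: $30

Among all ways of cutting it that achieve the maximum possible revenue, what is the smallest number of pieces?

Consider every possible first cut. r[k] is the best of p[i]+r[k−i] over all sellable i≤k.
r[1] = 1
r[2] = max(1+1, 3+0) = 3
r[3] = max(1+3, 3+1, 3+0) = 4
r[4] = max(1+4, 3+3, 3+1, 8+0) = 8
r[5] = max(1+8, 3+4, 3+3, 8+1, 12+0) = 12
r[6] = max(1+12, 3+8, 3+4, 8+3, 12+1, 8+0) = 13
r[7] = max(1+13, 3+12, 3+8, …, 8+1, 17+0) = 17
r[8] = max(1+17, 3+13, 3+12, …, 17+1, 17+0) = 18
r[9] = max(1+18, 3+17, 3+13, …, 17+1, 17+0) = 20
r[10] = max(1+20, 3+18, 3+17, …, 17+1, 17+0) = 24
r[11] = max(1+24, 3+20, 3+18, …, 17+1, 30+0) = 30
Maximum revenue is $30.
Now minimize piece count subject to staying optimal: for each k, pieces[k] = 1 + min over i with p[i]+r[k−i]=r[k] of pieces[k−i].
pieces[8] = 2
pieces[9] = 2
pieces[10] = 2
pieces[11] = 1

1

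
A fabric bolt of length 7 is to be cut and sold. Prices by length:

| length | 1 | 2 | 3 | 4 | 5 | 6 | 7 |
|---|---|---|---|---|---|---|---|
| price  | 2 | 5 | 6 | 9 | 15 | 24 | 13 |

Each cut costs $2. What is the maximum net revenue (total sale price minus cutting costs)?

Build v[k] bottom-up: v[k] = max over allowed piece i of (p[i] + v[k−i]) − 2 per cut.
v[1] = 2
v[2] = 5
v[3] = 6
v[4] = 9
v[5] = 15
v[6] = 24
v[7] = 24  (first piece 1, then v[6]=24)
One optimal plan: pieces 6 + 1 (1 cut) → $26 − $2 = $24.

24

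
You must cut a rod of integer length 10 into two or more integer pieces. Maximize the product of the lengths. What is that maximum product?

36

Let m[k] be the best product for length k (with at least one cut). For each first piece i, the rest contributes max(k−i, m[k−i]).
m[2] = 1*max(1,0) = 1*1 = 1
m[3] = max(1*2, 2*1) = 2
m[4] = max(1*3, 2*2, 3*1) = 4
m[5] = max(1*4, 2*3, 3*2, 4*1) = 6
m[6] = max(1*6, 2*4, 3*3, 4*2, 5*1) = 9
m[7] = max(1*9, 2*6, 3*4, 4*3, 5*2, 6*1) = 12
m[8] = max(1*12, 2*9, 3*6, …, 6*2, 7*1) = 18
m[9] = max(1*18, 2*12, 3*9, …, 7*2, 8*1) = 27
m[10] = max(1*27, 2*18, 3*12, …, 8*2, 9*1) = 36
One optimal split: 3 + 3 + 2 + 2; product 3*3*2*2 = 36.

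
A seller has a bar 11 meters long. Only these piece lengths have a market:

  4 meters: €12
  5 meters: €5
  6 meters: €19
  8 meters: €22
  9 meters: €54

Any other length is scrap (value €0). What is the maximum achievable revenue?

54

Let best[k] be the best obtainable value from length k. For each k, try every first piece i and keep the best of price[i] + best[k−i].
best[1] = 0
best[2] = 0
best[3] = 0
best[4] = 12
best[5] = 12
best[6] = 19
best[7] = 19
best[8] = 24  (first piece 4, then best[4]=12)
best[9] = 54
best[10] = 54
best[11] = 54
One optimal cutting: pieces 9 with 2 meters of scrap → €54.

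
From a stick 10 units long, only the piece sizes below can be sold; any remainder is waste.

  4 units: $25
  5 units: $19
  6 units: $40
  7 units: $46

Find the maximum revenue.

65

Build f[k] bottom-up: f[k] = max over allowed piece i of (p[i] + f[k−i]).
f[1] = 0
f[2] = 0
f[3] = 0
f[4] = 25
f[5] = 25
f[6] = 40
f[7] = 46
f[8] = 50  (first piece 4, then f[4]=25)
f[9] = 50
f[10] = 65  (first piece 4, then f[6]=40)
One optimal cutting: 6 + 4 → $65.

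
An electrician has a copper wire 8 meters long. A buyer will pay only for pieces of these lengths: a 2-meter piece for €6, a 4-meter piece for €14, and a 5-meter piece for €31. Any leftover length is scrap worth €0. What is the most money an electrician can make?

37

Let f[k] be the best obtainable value from length k. For each k, try every first piece i and keep the best of price[i] + f[k−i].
f[1] = 0
f[2] = 6
f[3] = 6
f[4] = 14
f[5] = 31
f[6] = 31
f[7] = 37  (first piece 2, then f[5]=31)
f[8] = 37
One optimal cutting: pieces 5 + 2 with 1 meter of scrap → €37.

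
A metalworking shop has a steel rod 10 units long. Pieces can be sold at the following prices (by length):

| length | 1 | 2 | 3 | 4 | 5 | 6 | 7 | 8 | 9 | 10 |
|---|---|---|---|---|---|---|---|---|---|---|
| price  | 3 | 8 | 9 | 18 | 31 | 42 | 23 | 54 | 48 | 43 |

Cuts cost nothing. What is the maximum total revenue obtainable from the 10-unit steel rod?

62

Consider every possible first cut. r[k] is the best of p[i]+r[k−i] over all sellable i≤k.
r[1] = 3
r[2] = max(3+3, 8+0) = 8
r[3] = max(3+8, 8+3, 9+0) = 11
r[4] = max(3+11, 8+8, 9+3, 18+0) = 18
r[5] = max(3+18, 8+11, 9+8, 18+3, 31+0) = 31
r[6] = max(3+31, 8+18, 9+11, 18+8, 31+3, 42+0) = 42
r[7] = max(3+42, 8+31, 9+18, …, 42+3, 23+0) = 45
r[8] = max(3+45, 8+42, 9+31, …, 23+3, 54+0) = 54
r[9] = max(3+54, 8+45, 9+42, …, 54+3, 48+0) = 57
r[10] = max(3+57, 8+54, 9+45, …, 48+3, 43+0) = 62
One optimal cutting: 8 + 2 → $54 + $8 = $62.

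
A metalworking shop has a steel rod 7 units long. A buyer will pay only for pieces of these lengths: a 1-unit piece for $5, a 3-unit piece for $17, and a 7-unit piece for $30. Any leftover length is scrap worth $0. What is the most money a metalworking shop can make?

Let f[k] be the best obtainable value from length k. For each k, try every first piece i and keep the best of price[i] + f[k−i].
f[1] = 5
f[2] = 10  (first piece 1, then f[1]=5)
f[3] = max(5+10, 17+0) = 17
f[4] = max(5+17, 17+5) = 22
f[5] = max(5+22, 17+10) = 27
f[6] = max(5+27, 17+17) = 34
f[7] = max(5+34, 17+22, 30+0) = 39
One optimal cutting: 3 + 3 + 1 → $39.

39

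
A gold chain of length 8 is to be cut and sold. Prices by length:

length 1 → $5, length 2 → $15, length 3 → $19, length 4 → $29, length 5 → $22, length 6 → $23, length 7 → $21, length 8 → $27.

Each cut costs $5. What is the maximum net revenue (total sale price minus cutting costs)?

Let net[k] be the best obtainable value from length k. For each k, try every first piece i and keep the best of price[i] + net[k−i] minus the 5 cut fee when i<k.
net[1] = 5
net[2] = 15
net[3] = 19
net[4] = 29
net[5] = 29  (first piece 1, then net[4]=29)
net[6] = 39  (first piece 2, then net[4]=29)
net[7] = 43  (first piece 3, then net[4]=29)
net[8] = 53  (first piece 4, then net[4]=29)
One optimal plan: pieces 4 + 4 (1 cut) → $58 − $5 = $53.

53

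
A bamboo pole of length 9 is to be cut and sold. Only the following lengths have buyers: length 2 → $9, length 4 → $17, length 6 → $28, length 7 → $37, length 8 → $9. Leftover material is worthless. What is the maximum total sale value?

46

Build f[k] bottom-up: f[k] = max over allowed piece i of (p[i] + f[k−i]).
f[1] = 0
f[2] = 9
f[3] = 9
f[4] = max(9+9, 17+0) = 18
f[5] = max(9+9, 17+0) = 18
f[6] = max(9+18, 17+9, 28+0) = 28
f[7] = max(9+18, 17+9, 28+0, 37+0) = 37
f[8] = max(9+28, 17+18, 28+9, 37+0, 9+0) = 37
f[9] = max(9+37, 17+18, 28+9, 37+9, 9+0) = 46
One optimal cutting: 7 + 2 → $46.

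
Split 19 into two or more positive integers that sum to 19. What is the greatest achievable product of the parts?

Fill P[k] for k=2..19: at each k try every first piece i and multiply by the better of (k−i) uncut or P[k−i].
Small cases: P[2]=1, P[3]=2, P[4]=4, P[5]=6, P[6]=9, P[7]=12, P[8]=18, P[9]=27, P[10]=36, P[11]=54.
P[12] = 3×max(9,27) = 3×27 = 81
P[13] = 2×max(11,54) = 2×54 = 108
P[14] = 2×max(12,81) = 2×81 = 162
P[15] = 3×max(12,81) = 3×81 = 243
P[16] = 2×max(14,162) = 2×162 = 324
P[17] = 2×max(15,243) = 2×243 = 486
P[18] = 3×max(15,243) = 3×243 = 729
P[19] = 2×max(17,486) = 2×486 = 972
One optimal split: 3 + 3 + 3 + 3 + 3 + 2 + 2; product 3×3×3×3×3×2×2 = 972.

972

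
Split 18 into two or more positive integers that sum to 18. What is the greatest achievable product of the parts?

729

Define g[k] = max over 1≤i<k of i · max(k−i, g[k−i]); the inner max lets the remainder stay uncut if that's better.
Small cases: g[2]=1, g[3]=2, g[4]=4, g[5]=6, g[6]=9, g[7]=12, g[8]=18, g[9]=27, g[10]=36.
g[11] = max(1×36, 2×27, 3×18, …, 9×2, 10×1) = 54
g[12] = max(1×54, 2×36, 3×27, …, 10×2, 11×1) = 81
g[13] = max(1×81, 2×54, 3×36, …, 11×2, 12×1) = 108
g[14] = max(1×108, 2×81, 3×54, …, 12×2, 13×1) = 162
g[15] = max(1×162, 2×108, 3×81, …, 13×2, 14×1) = 243
g[16] = max(1×243, 2×162, 3×108, …, 14×2, 15×1) = 324
g[17] = max(1×324, 2×243, 3×162, …, 15×2, 16×1) = 486
g[18] = max(1×486, 2×324, 3×243, …, 16×2, 17×1) = 729
One optimal split: 3 + 3 + 3 + 3 + 3 + 3; product 3×3×3×3×3×3 = 729.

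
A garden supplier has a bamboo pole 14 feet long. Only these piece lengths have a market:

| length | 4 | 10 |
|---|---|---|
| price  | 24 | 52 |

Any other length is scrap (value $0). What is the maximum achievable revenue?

76

Consider every possible first cut. f[k] is the best of p[i]+f[k−i] over all sellable i≤k.
f[1] = 0
f[2] = 0
f[3] = 0
f[4] = 24
f[5] = 24
f[6] = 24
f[7] = 24
f[8] = 48  (first piece 4, then f[4]=24)
f[9] = 48
f[10] = 52
f[11] = 52
f[12] = 72  (first piece 4, then f[8]=48)
f[13] = 72
f[14] = 76  (first piece 4, then f[10]=52)
One optimal cutting: 10 + 4 → $76.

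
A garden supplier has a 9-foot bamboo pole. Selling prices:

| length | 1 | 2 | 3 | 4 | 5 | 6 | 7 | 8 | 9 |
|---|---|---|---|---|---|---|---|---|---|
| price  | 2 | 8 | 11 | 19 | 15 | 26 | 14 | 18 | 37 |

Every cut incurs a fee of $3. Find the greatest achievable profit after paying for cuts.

Let net[k] be the best obtainable value from length k. For each k, try every first piece i and keep the best of price[i] + net[k−i] minus the 3 cut fee when i<k.
net[1] = 2
net[2] = 8
net[3] = 11
net[4] = 19
net[5] = 18  (first piece 1, then net[4]=19)
net[6] = 26
net[7] = 27  (first piece 3, then net[4]=19)
net[8] = 35  (first piece 4, then net[4]=19)
net[9] = 37
Best is to make no cuts and sell whole for $37.

37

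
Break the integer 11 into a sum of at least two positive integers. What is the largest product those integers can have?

Define f[k] = max over 1≤i<k of i · max(k−i, f[k−i]); the inner max lets the remainder stay uncut if that's better.
f[2] = 1*max(1,0) = 1*1 = 1
f[3] = 1*max(2,1) = 1*2 = 2
f[4] = 2*max(2,1) = 2*2 = 4
f[5] = 2*max(3,2) = 2*3 = 6
f[6] = 3*max(3,2) = 3*3 = 9
f[7] = 2*max(5,6) = 2*6 = 12
f[8] = 2*max(6,9) = 2*9 = 18
f[9] = 3*max(6,9) = 3*9 = 27
f[10] = 2*max(8,18) = 2*18 = 36
f[11] = 2*max(9,27) = 2*27 = 54
One optimal split: 3 + 3 + 3 + 2; product 3*3*3*2 = 54.

54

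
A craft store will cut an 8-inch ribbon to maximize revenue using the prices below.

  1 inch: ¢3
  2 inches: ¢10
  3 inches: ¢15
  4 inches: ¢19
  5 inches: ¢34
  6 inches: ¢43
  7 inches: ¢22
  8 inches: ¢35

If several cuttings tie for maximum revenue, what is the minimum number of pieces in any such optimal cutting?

Build r[k] bottom-up: r[k] = max over allowed piece i of (p[i] + r[k−i]).
r[1] = 3
r[2] = 10
r[3] = 15
r[4] = 20  (first piece 2, then r[2]=10)
r[5] = 34
r[6] = 43
r[7] = 46  (first piece 1, then r[6]=43)
r[8] = 53  (first piece 2, then r[6]=43)
Maximum revenue is ¢53.
Now minimize piece count subject to staying optimal: for each k, pieces[k] = 1 + min over i with p[i]+r[k−i]=r[k] of pieces[k−i].
pieces[5] = 1
pieces[6] = 1
pieces[7] = 2
pieces[8] = 2

2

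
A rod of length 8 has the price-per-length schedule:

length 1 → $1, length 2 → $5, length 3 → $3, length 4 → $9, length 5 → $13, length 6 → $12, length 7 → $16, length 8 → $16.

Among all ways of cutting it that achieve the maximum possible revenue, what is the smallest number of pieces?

Build r[k] bottom-up: r[k] = max over allowed piece i of (p[i] + r[k−i]).
r[1] = 1
r[2] = max(1+1, 5+0) = 5
r[3] = max(1+5, 5+1, 3+0) = 6
r[4] = max(1+6, 5+5, 3+1, 9+0) = 10
r[5] = max(1+10, 5+6, 3+5, 9+1, 13+0) = 13
r[6] = max(1+13, 5+10, 3+6, 9+5, 13+1, 12+0) = 15
r[7] = max(1+15, 5+13, 3+10, …, 12+1, 16+0) = 18
r[8] = max(1+18, 5+15, 3+13, …, 16+1, 16+0) = 20
Maximum revenue is $20.
Now minimize piece count subject to staying optimal: for each k, pieces[k] = 1 + min over i with p[i]+r[k−i]=r[k] of pieces[k−i].
pieces[5] = 1
pieces[6] = 3
pieces[7] = 2
pieces[8] = 4

4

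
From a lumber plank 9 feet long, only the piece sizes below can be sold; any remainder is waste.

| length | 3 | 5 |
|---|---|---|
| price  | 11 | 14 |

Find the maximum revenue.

33

Build f[k] bottom-up: f[k] = max over allowed piece i of (p[i] + f[k−i]).
f[1] = 0
f[2] = 0
f[3] = 11
f[4] = 11
f[5] = 14
f[6] = 22  (first piece 3, then f[3]=11)
f[7] = 22
f[8] = 25  (first piece 3, then f[5]=14)
f[9] = 33  (first piece 3, then f[6]=22)
One optimal cutting: 3 + 3 + 3 → $33.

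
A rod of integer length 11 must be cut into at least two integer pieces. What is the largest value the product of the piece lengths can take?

54

Let m[k] be the best product for length k (with at least one cut). For each first piece i, the rest contributes max(k−i, m[k−i]).
m[2] = 1*max(1,0) = 1*1 = 1
m[3] = 1*max(2,1) = 1*2 = 2
m[4] = 2*max(2,1) = 2*2 = 4
m[5] = 2*max(3,2) = 2*3 = 6
m[6] = 3*max(3,2) = 3*3 = 9
m[7] = 2*max(5,6) = 2*6 = 12
m[8] = 2*max(6,9) = 2*9 = 18
m[9] = 3*max(6,9) = 3*9 = 27
m[10] = 2*max(8,18) = 2*18 = 36
m[11] = 2*max(9,27) = 2*27 = 54
One optimal split: 3 + 3 + 3 + 2; product 3*3*3*2 = 54.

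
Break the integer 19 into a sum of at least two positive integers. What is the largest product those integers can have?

972

Define f[k] = max over 1≤i<k of i · max(k−i, f[k−i]); the inner max lets the remainder stay uncut if that's better.
f[2] = 1·max(1,0) = 1·1 = 1
f[3] = 1·max(2,1) = 1·2 = 2
f[4] = 2·max(2,1) = 2·2 = 4
f[5] = 2·max(3,2) = 2·3 = 6
f[6] = 3·max(3,2) = 3·3 = 9
f[7] = 2·max(5,6) = 2·6 = 12
f[8] = 2·max(6,9) = 2·9 = 18
f[9] = 3·max(6,9) = 3·9 = 27
f[10] = 2·max(8,18) = 2·18 = 36
f[11] = 2·max(9,27) = 2·27 = 54
f[12] = 3·max(9,27) = 3·27 = 81
f[13] = 2·max(11,54) = 2·54 = 108
f[14] = 2·max(12,81) = 2·81 = 162
f[15] = 3·max(12,81) = 3·81 = 243
f[16] = 2·max(14,162) = 2·162 = 324
f[17] = 2·max(15,243) = 2·243 = 486
f[18] = 3·max(15,243) = 3·243 = 729
f[19] = 2·max(17,486) = 2·486 = 972
One optimal split: 3 + 3 + 3 + 3 + 3 + 2 + 2; product 3·3·3·3·3·2·2 = 972.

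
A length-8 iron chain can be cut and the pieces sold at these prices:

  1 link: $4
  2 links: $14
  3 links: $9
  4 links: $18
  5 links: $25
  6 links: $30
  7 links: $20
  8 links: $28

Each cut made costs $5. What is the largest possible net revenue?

41

Build v[k] bottom-up: v[k] = max over allowed piece i of (p[i] + v[k−i]) − 5 per cut.
v[1] = 4
v[2] = max(4+4-5, 14+0) = 14
v[3] = max(4+14-5, 14+4-5, 9+0) = 13
v[4] = max(4+13-5, 14+14-5, 9+4-5, 18+0) = 23
v[5] = max(4+23-5, 14+13-5, 9+14-5, 18+4-5, 25+0) = 25
v[6] = max(4+25-5, 14+23-5, 9+13-5, 18+14-5, 25+4-5, 30+0) = 32
v[7] = max(4+32-5, 14+25-5, 9+23-5, …, 30+4-5, 20+0) = 34
v[8] = max(4+34-5, 14+32-5, 9+25-5, …, 20+4-5, 28+0) = 41
One optimal plan: pieces 2 + 2 + 2 + 2 (3 cuts) → $56 − $15 = $41.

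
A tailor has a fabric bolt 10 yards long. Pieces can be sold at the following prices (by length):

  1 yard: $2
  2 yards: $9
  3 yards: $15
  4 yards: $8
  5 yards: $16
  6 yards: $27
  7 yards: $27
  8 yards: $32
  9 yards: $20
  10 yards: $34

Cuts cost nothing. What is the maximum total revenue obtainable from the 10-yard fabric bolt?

48

Let v[k] be the best obtainable value from length k. For each k, try every first piece i and keep the best of price[i] + v[k−i].
v[1] = 2
v[2] = max(2+2, 9+0) = 9
v[3] = max(2+9, 9+2, 15+0) = 15
v[4] = max(2+15, 9+9, 15+2, 8+0) = 18
v[5] = max(2+18, 9+15, 15+9, 8+2, 16+0) = 24
v[6] = max(2+24, 9+18, 15+15, 8+9, 16+2, 27+0) = 30
v[7] = max(2+30, 9+24, 15+18, …, 27+2, 27+0) = 33
v[8] = max(2+33, 9+30, 15+24, …, 27+2, 32+0) = 39
v[9] = max(2+39, 9+33, 15+30, …, 32+2, 20+0) = 45
v[10] = max(2+45, 9+39, 15+33, …, 20+2, 34+0) = 48
One optimal cutting: 3 + 3 + 2 + 2 → $15 + $15 + $9 + $9 = $48.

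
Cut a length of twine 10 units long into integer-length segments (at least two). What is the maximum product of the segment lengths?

36

Let f[k] be the best product for length k (with at least one cut). For each first piece i, the rest contributes max(k−i, f[k−i]).
Small cases: f[2]=1, f[3]=2, f[4]=4.
f[5] = 2×max(3,2) = 2×3 = 6
f[6] = 3×max(3,2) = 3×3 = 9
f[7] = 2×max(5,6) = 2×6 = 12
f[8] = 2×max(6,9) = 2×9 = 18
f[9] = 3×max(6,9) = 3×9 = 27
f[10] = 2×max(8,18) = 2×18 = 36
One optimal split: 3 + 3 + 2 + 2; product 3×3×2×2 = 36.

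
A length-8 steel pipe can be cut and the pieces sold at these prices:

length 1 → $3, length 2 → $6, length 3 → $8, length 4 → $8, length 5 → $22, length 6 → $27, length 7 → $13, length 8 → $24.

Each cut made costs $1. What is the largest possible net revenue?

Build r[k] bottom-up: r[k] = max over allowed piece i of (p[i] + r[k−i]) − 1 per cut.
r[1] = 3
r[2] = max(3+3-1, 6+0) = 6
r[3] = max(3+6-1, 6+3-1, 8+0) = 8
r[4] = max(3+8-1, 6+6-1, 8+3-1, 8+0) = 11
r[5] = max(3+11-1, 6+8-1, 8+6-1, 8+3-1, 22+0) = 22
r[6] = max(3+22-1, 6+11-1, 8+8-1, 8+6-1, 22+3-1, 27+0) = 27
r[7] = max(3+27-1, 6+22-1, 8+11-1, …, 27+3-1, 13+0) = 29
r[8] = max(3+29-1, 6+27-1, 8+22-1, …, 13+3-1, 24+0) = 32
One optimal plan: pieces 6 + 2 (1 cut) → $33 − $1 = $32.

32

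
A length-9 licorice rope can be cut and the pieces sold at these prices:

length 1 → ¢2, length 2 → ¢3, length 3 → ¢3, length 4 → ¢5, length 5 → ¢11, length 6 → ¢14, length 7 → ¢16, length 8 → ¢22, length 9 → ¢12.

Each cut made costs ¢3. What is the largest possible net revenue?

Let r[k] be the best obtainable value from length k. For each k, try every first piece i and keep the best of price[i] + r[k−i] minus the 3 cut fee when i<k.
r[1] = 2
r[2] = 3
r[3] = 3
r[4] = 5
r[5] = 11
r[6] = 14
r[7] = 16
r[8] = 22
r[9] = 21  (first piece 1, then r[8]=22)
One optimal plan: pieces 8 + 1 (1 cut) → ¢24 − ¢3 = ¢21.

21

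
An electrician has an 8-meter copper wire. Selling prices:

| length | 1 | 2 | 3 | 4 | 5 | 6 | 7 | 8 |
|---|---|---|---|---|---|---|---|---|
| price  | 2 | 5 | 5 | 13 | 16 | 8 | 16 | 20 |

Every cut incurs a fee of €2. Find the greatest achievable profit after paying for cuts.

24

Build net[k] bottom-up: net[k] = max over allowed piece i of (p[i] + net[k−i]) − 2 per cut.
net[1] = 2
net[2] = 5
net[3] = 5  (first piece 1, then net[2]=5)
net[4] = 13
net[5] = 16
net[6] = 16  (first piece 1, then net[5]=16)
net[7] = 19  (first piece 2, then net[5]=16)
net[8] = 24  (first piece 4, then net[4]=13)
One optimal plan: pieces 4 + 4 (1 cut) → €26 − €2 = €24.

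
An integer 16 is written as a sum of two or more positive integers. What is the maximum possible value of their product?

324

Define f[k] = max over 1≤i<k of i · max(k−i, f[k−i]); the inner max lets the remainder stay uncut if that's better.
f[2] = 1×max(1,0) = 1×1 = 1
f[3] = 1×max(2,1) = 1×2 = 2
f[4] = 2×max(2,1) = 2×2 = 4
f[5] = 2×max(3,2) = 2×3 = 6
f[6] = 3×max(3,2) = 3×3 = 9
f[7] = 2×max(5,6) = 2×6 = 12
f[8] = 2×max(6,9) = 2×9 = 18
f[9] = 3×max(6,9) = 3×9 = 27
f[10] = 2×max(8,18) = 2×18 = 36
f[11] = 2×max(9,27) = 2×27 = 54
f[12] = 3×max(9,27) = 3×27 = 81
f[13] = 2×max(11,54) = 2×54 = 108
f[14] = 2×max(12,81) = 2×81 = 162
f[15] = 3×max(12,81) = 3×81 = 243
f[16] = 2×max(14,162) = 2×162 = 324
One optimal split: 3 + 3 + 3 + 3 + 2 + 2; product 3×3×3×3×2×2 = 324.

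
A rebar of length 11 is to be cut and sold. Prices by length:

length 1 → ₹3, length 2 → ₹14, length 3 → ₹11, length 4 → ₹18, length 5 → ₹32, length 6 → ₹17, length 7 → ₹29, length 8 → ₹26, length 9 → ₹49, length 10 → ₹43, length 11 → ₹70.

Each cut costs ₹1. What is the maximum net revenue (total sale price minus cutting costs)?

Consider every possible first cut. r[k] is the best of p[i]+r[k−i] over all sellable i≤k, charging 1 whenever i<k.
r[1] = 3
r[2] = 14
r[3] = 16  (first piece 1, then r[2]=14)
r[4] = 27  (first piece 2, then r[2]=14)
r[5] = 32
r[6] = 40  (first piece 2, then r[4]=27)
r[7] = 45  (first piece 2, then r[5]=32)
r[8] = 53  (first piece 2, then r[6]=40)
r[9] = 58  (first piece 2, then r[7]=45)
r[10] = 66  (first piece 2, then r[8]=53)
r[11] = 71  (first piece 2, then r[9]=58)
One optimal plan: pieces 5 + 2 + 2 + 2 (3 cuts) → ₹74 − ₹3 = ₹71.

71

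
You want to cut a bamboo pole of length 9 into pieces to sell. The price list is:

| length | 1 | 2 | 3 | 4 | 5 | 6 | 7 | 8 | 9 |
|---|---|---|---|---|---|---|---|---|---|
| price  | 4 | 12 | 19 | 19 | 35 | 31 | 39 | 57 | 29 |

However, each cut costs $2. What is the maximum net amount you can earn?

59

Let net[k] be the best obtainable value from length k. For each k, try every first piece i and keep the best of price[i] + net[k−i] minus the 2 cut fee when i<k.
net[1] = 4
net[2] = max(4+4-2, 12+0) = 12
net[3] = max(4+12-2, 12+4-2, 19+0) = 19
net[4] = max(4+19-2, 12+12-2, 19+4-2, 19+0) = 22
net[5] = max(4+22-2, 12+19-2, 19+12-2, 19+4-2, 35+0) = 35
net[6] = max(4+35-2, 12+22-2, 19+19-2, 19+12-2, 35+4-2, 31+0) = 37
net[7] = max(4+37-2, 12+35-2, 19+22-2, …, 31+4-2, 39+0) = 45
net[8] = max(4+45-2, 12+37-2, 19+35-2, …, 39+4-2, 57+0) = 57
net[9] = max(4+57-2, 12+45-2, 19+37-2, …, 57+4-2, 29+0) = 59
One optimal plan: pieces 8 + 1 (1 cut) → $61 − $2 = $59.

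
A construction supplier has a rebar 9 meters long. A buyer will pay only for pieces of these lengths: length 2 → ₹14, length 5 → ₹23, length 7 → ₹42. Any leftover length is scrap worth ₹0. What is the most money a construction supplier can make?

56

Build f[k] bottom-up: f[k] = max over allowed piece i of (p[i] + f[k−i]).
f[1] = 0
f[2] = 14
f[3] = 14
f[4] = 28  (first piece 2, then f[2]=14)
f[5] = max(14+14, 23+0) = 28
f[6] = max(14+28, 23+0) = 42
f[7] = max(14+28, 23+14, 42+0) = 42
f[8] = max(14+42, 23+14, 42+0) = 56
f[9] = max(14+42, 23+28, 42+14) = 56
One optimal cutting: pieces 2 + 2 + 2 + 2 with 1 meter of scrap → ₹56.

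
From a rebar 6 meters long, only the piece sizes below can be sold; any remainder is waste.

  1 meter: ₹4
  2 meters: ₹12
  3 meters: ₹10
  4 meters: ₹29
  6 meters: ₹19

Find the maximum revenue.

Let f[k] be the best obtainable value from length k. For each k, try every first piece i and keep the best of price[i] + f[k−i].
f[1] = 4
f[2] = 12
f[3] = 16  (first piece 1, then f[2]=12)
f[4] = 29
f[5] = 33  (first piece 1, then f[4]=29)
f[6] = 41  (first piece 2, then f[4]=29)
One optimal cutting: 4 + 2 → ₹41.

41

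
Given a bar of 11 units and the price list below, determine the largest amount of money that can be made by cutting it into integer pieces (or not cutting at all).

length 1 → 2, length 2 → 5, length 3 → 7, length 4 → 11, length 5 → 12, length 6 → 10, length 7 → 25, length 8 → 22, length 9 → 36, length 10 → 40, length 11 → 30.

Consider every possible first cut. R[k] is the best of p[i]+R[k−i] over all sellable i≤k.
R[1] = 2
R[2] = max(2+2, 5+0) = 5
R[3] = max(2+5, 5+2, 7+0) = 7
R[4] = max(2+7, 5+5, 7+2, 11+0) = 11
R[5] = max(2+11, 5+7, 7+5, 11+2, 12+0) = 13
R[6] = max(2+13, 5+11, 7+7, 11+5, 12+2, 10+0) = 16
R[7] = max(2+16, 5+13, 7+11, …, 10+2, 25+0) = 25
R[8] = max(2+25, 5+16, 7+13, …, 25+2, 22+0) = 27
R[9] = max(2+27, 5+25, 7+16, …, 22+2, 36+0) = 36
R[10] = max(2+36, 5+27, 7+25, …, 36+2, 40+0) = 40
R[11] = max(2+40, 5+36, 7+27, …, 40+2, 30+0) = 42
One optimal cutting: 10 + 1 → 40 + 2 = 42.

42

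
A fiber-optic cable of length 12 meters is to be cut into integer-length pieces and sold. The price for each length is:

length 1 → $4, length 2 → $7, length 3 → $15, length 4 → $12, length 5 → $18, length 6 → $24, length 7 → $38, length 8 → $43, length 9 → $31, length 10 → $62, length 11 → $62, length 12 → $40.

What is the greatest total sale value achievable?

70

Let v[k] be the best obtainable value from length k. For each k, try every first piece i and keep the best of price[i] + v[k−i].
v[1] = 4
v[2] = max(4+4, 7+0) = 8
v[3] = max(4+8, 7+4, 15+0) = 15
v[4] = max(4+15, 7+8, 15+4, 12+0) = 19
v[5] = max(4+19, 7+15, 15+8, 12+4, 18+0) = 23
v[6] = max(4+23, 7+19, 15+15, 12+8, 18+4, 24+0) = 30
v[7] = max(4+30, 7+23, 15+19, …, 24+4, 38+0) = 38
v[8] = max(4+38, 7+30, 15+23, …, 38+4, 43+0) = 43
v[9] = max(4+43, 7+38, 15+30, …, 43+4, 31+0) = 47
v[10] = max(4+47, 7+43, 15+38, …, 31+4, 62+0) = 62
v[11] = max(4+62, 7+47, 15+43, …, 62+4, 62+0) = 66
v[12] = max(4+66, 7+62, 15+47, …, 62+4, 40+0) = 70
One optimal cutting: 10 + 1 + 1 → $62 + $4 + $4 = $70.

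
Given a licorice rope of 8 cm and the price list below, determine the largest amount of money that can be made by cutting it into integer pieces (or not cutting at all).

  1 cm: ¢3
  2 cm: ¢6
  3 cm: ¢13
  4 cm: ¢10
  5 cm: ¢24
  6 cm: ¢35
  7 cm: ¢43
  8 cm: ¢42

Build v[k] bottom-up: v[k] = max over allowed piece i of (p[i] + v[k−i]).
v[1] = 3
v[2] = max(3+3, 6+0) = 6
v[3] = max(3+6, 6+3, 13+0) = 13
v[4] = max(3+13, 6+6, 13+3, 10+0) = 16
v[5] = max(3+16, 6+13, 13+6, 10+3, 24+0) = 24
v[6] = max(3+24, 6+16, 13+13, 10+6, 24+3, 35+0) = 35
v[7] = max(3+35, 6+24, 13+16, …, 35+3, 43+0) = 43
v[8] = max(3+43, 6+35, 13+24, …, 43+3, 42+0) = 46
One optimal cutting: 7 + 1 → ¢43 + ¢3 = ¢46.

46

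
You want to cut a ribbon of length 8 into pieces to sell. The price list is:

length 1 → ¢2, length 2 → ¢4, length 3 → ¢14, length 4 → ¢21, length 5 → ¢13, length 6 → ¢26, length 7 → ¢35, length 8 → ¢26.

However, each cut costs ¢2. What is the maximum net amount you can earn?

40

Let r[k] be the best obtainable value from length k. For each k, try every first piece i and keep the best of price[i] + r[k−i] minus the 2 cut fee when i<k.
r[1] = 2
r[2] = 4
r[3] = 14
r[4] = 21
r[5] = 21  (first piece 1, then r[4]=21)
r[6] = 26  (first piece 3, then r[3]=14)
r[7] = 35
r[8] = 40  (first piece 4, then r[4]=21)
One optimal plan: pieces 4 + 4 (1 cut) → ¢42 − ¢2 = ¢40.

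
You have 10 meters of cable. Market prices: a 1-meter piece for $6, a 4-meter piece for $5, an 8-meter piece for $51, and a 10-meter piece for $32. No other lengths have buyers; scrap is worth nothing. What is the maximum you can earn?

Consider every possible first cut. r[k] is the best of p[i]+r[k−i] over all sellable i≤k.
r[1] = 6
r[2] = 12  (first piece 1, then r[1]=6)
r[3] = 18  (first piece 1, then r[2]=12)
r[4] = 24  (first piece 1, then r[3]=18)
r[5] = 30  (first piece 1, then r[4]=24)
r[6] = 36  (first piece 1, then r[5]=30)
r[7] = 42  (first piece 1, then r[6]=36)
r[8] = 51
r[9] = 57  (first piece 1, then r[8]=51)
r[10] = 63  (first piece 1, then r[9]=57)
One optimal cutting: 8 + 1 + 1 → $63.

63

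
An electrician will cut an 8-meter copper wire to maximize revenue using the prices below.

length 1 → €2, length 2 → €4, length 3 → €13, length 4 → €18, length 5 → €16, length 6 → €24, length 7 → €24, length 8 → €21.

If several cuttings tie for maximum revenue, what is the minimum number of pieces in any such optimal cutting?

2

Build r[k] bottom-up: r[k] = max over allowed piece i of (p[i] + r[k−i]).
r[1] = 2
r[2] = 4  (first piece 1, then r[1]=2)
r[3] = 13
r[4] = 18
r[5] = 20  (first piece 1, then r[4]=18)
r[6] = 26  (first piece 3, then r[3]=13)
r[7] = 31  (first piece 3, then r[4]=18)
r[8] = 36  (first piece 4, then r[4]=18)
Maximum revenue is €36.
Now minimize piece count subject to staying optimal: for each k, pieces[k] = 1 + min over i with p[i]+r[k−i]=r[k] of pieces[k−i].
pieces[5] = 2
pieces[6] = 2
pieces[7] = 2
pieces[8] = 2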